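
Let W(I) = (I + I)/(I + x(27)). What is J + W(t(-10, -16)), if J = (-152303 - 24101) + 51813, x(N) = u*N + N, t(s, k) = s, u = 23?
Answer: -39744539/319 ≈ -1.2459e+5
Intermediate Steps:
x(N) = 24*N (x(N) = 23*N + N = 24*N)
J = -124591 (J = -176404 + 51813 = -124591)
W(I) = 2*I/(648 + I) (W(I) = (I + I)/(I + 24*27) = (2*I)/(I + 648) = (2*I)/(648 + I) = 2*I/(648 + I))
J + W(t(-10, -16)) = -124591 + 2*(-10)/(648 - 10) = -124591 + 2*(-10)/638 = -124591 + 2*(-10)*(1/638) = -124591 - 10/319 = -39744539/319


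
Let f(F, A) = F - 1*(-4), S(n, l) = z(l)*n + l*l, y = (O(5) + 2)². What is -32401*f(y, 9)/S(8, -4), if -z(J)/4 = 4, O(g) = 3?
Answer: 939629/112 ≈ 8389.5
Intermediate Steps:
z(J) = -16 (z(J) = -4*4 = -16)
y = 25 (y = (3 + 2)² = 5² = 25)
S(n, l) = l² - 16*n (S(n, l) = -16*n + l*l = -16*n + l² = l² - 16*n)
f(F, A) = 4 + F (f(F, A) = F + 4 = 4 + F)
-32401*f(y, 9)/S(8, -4) = -32401*(4 + 25)/((-4)² - 16*8) = -939629/(16 - 128) = -939629/(-112) = -939629*(-1)/112 = -32401*(-29/112) = 939629/112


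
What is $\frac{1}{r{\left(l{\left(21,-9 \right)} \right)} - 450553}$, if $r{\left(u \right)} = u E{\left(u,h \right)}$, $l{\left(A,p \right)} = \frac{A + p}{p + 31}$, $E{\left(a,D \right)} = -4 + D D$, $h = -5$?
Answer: $- \frac{11}{4955957} \approx -2.2196 \cdot 10^{-6}$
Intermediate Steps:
$E{\left(a,D \right)} = -4 + D^{2}$
$l{\left(A,p \right)} = \frac{A + p}{31 + p}$
$r{\left(u \right)} = 21 u$ ($r{\left(u \right)} = u \left(-4 + \left(-5\right)^{2}\right) = u \left(-4 + 25\right) = u 21 = 21 u$)
$\frac{1}{r{\left(l{\left(21,-9 \right)} \right)} - 450553} = \frac{1}{21 \frac{21 - 9}{31 - 9} - 450553} = \frac{1}{21 \cdot \frac{1}{22} \cdot 12 - 450553} = \frac{1}{21 \cdot \frac{6}{11} - 450553} = \frac{1}{\frac{126}{11} - 450553} = \frac{1}{- \frac{4955957}{11}} = - \frac{11}{4955957}$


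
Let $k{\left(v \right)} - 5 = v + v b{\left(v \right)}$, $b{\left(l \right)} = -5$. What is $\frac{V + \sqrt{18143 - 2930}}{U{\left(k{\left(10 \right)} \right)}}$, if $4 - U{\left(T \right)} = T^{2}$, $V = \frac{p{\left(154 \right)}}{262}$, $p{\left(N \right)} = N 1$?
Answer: $- \frac{7}{14541} - \frac{\sqrt{15213}}{1221} \approx -0.1015$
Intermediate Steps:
$p{\left(N \right)} = N$
$k{\left(v \right)} = 5 - 4 v$ ($k{\left(v \right)} = 5 + \left(v + v \left(-5\right)\right) = 5 + \left(v - 5 v\right) = 5 - 4 v$)
$V = \frac{77}{131}$ ($V = \frac{154}{262} = 154 \cdot \frac{1}{262} = \frac{77}{131} \approx 0.58779$)
$U{\left(T \right)} = 4 - T^{2}$
$\frac{V + \sqrt{18143 - 2930}}{U{\left(k{\left(10 \right)} \right)}} = \frac{\frac{77}{131} + \sqrt{18143 - 2930}}{4 - \left(5 - 40\right)^{2}} = \frac{\frac{77}{131} + \sqrt{15213}}{4 - \left(5 - 40\right)^{2}} = \frac{\frac{77}{131} + \sqrt{15213}}{4 - \left(-35\right)^{2}} = \frac{\frac{77}{131} + \sqrt{15213}}{4 - 1225} = \frac{\frac{77}{131} + \sqrt{15213}}{-1221} = \left(\frac{77}{131} + \sqrt{15213}\right) \left(- \frac{1}{1221}\right) = - \frac{7}{14541} - \frac{\sqrt{15213}}{1221}$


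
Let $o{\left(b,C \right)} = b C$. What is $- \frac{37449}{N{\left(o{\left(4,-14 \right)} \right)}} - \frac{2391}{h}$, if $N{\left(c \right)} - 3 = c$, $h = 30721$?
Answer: $\frac{1150344006}{1628213} \approx 706.51$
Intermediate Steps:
$o{\left(b,C \right)} = C b$
$N{\left(c \right)} = 3 + c$
$- \frac{37449}{N{\left(o{\left(4,-14 \right)} \right)}} - \frac{2391}{h} = - \frac{37449}{3 - 56} - \frac{2391}{30721} = - \frac{37449}{-53} - \frac{2391}{30721} = \left(-37449\right) \left(- \frac{1}{53}\right) - \frac{2391}{30721} = \frac{37449}{53} - \frac{2391}{30721} = \frac{1150344006}{1628213}$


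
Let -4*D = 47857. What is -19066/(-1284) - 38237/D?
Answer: 554413397/30724194 ≈ 18.045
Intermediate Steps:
D = -47857/4 (D = -¼*47857 = -47857/4 ≈ -11964.)
-19066/(-1284) - 38237/D = -19066/(-1284) - 38237/(-47857/4) = -19066*(-1/1284) - 38237*(-4/47857) = 9533/642 + 152948/47857 = 554413397/30724194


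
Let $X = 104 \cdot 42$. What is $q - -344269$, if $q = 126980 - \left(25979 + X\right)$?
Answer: $440902$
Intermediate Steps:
$X = 4368$
$q = 96633$ ($q = 126980 - \left(25979 + 4368\right) = 126980 - 30347 = 96633$)
$q - -344269 = 96633 - -344269 = 96633 + 344269 = 440902$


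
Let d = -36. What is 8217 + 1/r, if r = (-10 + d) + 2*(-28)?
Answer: 838133/102 ≈ 8217.0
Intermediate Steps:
r = -102 (r = (-10 - 36) + 2*(-28) = -46 - 56 = -102)
8217 + 1/r = 8217 + 1/(-102) = 8217 - 1/102 = 838133/102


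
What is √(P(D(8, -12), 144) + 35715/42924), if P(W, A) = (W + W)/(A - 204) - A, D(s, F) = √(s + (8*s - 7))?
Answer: √(-33645741975 - 7833630*√65)/15330 ≈ 11.977*I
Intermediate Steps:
D(s, F) = √(-7 + 9*s) (D(s, F) = √(s + (-7 + 8*s)) = √(-7 + 9*s))
P(W, A) = -A + 2*W/(-204 + A) (P(W, A) = (2*W)/(-204 + A) - A = 2*W/(-204 + A) - A = -A + 2*W/(-204 + A))
√(P(D(8, -12), 144) + 35715/42924) = √((-1*144² + 2*√(-7 + 9*8) + 204*144)/(-204 + 144) + 35715/42924) = √((-1*20736 + 2*√(-7 + 72) + 29376)/(-60) + 35715*(1/42924)) = √(-(-20736 + 2*√65 + 29376)/60 + 11905/14308) = √(-(8640 + 2*√65)/60 + 11905/14308) = √((-144 - √65/30) + 11905/14308) = √(-2048447/14308 - √65/30)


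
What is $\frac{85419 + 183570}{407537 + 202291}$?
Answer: $\frac{89663}{203276} \approx 0.44109$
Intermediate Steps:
$\frac{85419 + 183570}{407537 + 202291} = \frac{268989}{609828} = 268989 \cdot \frac{1}{609828} = \frac{89663}{203276}$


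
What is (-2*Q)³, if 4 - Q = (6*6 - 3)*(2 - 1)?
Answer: 195112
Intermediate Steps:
Q = -29 (Q = 4 - (6*6 - 3)*(2 - 1) = 4 - (36 - 3) = 4 - 33 = -29)
(-2*Q)³ = (-2*(-29))³ = 58³ = 195112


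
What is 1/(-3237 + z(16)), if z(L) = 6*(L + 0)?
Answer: -1/3141 ≈ -0.00031837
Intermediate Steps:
z(L) = 6*L
1/(-3237 + z(16)) = 1/(-3237 + 6*16) = 1/(-3237 + 96) = 1/(-3141) = -1/3141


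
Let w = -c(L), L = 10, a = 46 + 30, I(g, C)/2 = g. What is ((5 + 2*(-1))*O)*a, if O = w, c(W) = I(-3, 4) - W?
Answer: 3648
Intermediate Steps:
I(g, C) = 2*g
a = 76
c(W) = -6 - W (c(W) = 2*(-3) - W = -6 - W)
w = 16 (w = -(-6 - 1*10) = -(-6 - 10) = -1*(-16) = 16)
O = 16
((5 + 2*(-1))*O)*a = ((5 + 2*(-1))*16)*76 = ((5 - 2)*16)*76 = (3*16)*76 = 48*76 = 3648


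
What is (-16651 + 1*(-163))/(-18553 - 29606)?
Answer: 16814/48159 ≈ 0.34913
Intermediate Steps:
(-16651 + 1*(-163))/(-18553 - 29606) = (-16651 - 163)/(-48159) = -16814*(-1/48159) = 16814/48159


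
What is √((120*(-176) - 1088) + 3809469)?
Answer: √3787261 ≈ 1946.1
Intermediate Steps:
√((120*(-176) - 1088) + 3809469) = √((-21120 - 1088) + 3809469) = √(-22208 + 3809469) = √3787261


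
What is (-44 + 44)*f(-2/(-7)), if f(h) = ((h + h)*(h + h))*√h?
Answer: 0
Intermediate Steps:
f(h) = 4*h^(5/2) (f(h) = ((2*h)*(2*h))*√h = (4*h²)*√h = 4*h^(5/2))
(-44 + 44)*f(-2/(-7)) = (-44 + 44)*(4*(-2/(-7))^(5/2)) = 0*(4*(-2*(-⅐))^(5/2)) = 0*(4*(2/7)^(5/2)) = 0*(4*(4*√14/343)) = 0*(16*√14/343) = 0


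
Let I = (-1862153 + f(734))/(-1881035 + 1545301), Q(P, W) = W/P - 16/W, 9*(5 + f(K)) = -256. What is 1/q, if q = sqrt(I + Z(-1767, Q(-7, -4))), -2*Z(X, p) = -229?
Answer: 3*sqrt(121781990711710)/362733565 ≈ 0.091269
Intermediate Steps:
f(K) = -301/9 (f(K) = -5 + (1/9)*(-256) = -5 - 256/9 = -301/9)
Q(P, W) = -16/W + W/P
Z(X, p) = 229/2 (Z(X, p) = -1/2*(-229) = 229/2)
I = 8379839/1510803 (I = (-1862153 - 301/9)/(-1881035 + 1545301) = -16759678/9/(-335734) = -16759678/9*(-1/335734) = 8379839/1510803 ≈ 5.5466)
q = sqrt(121781990711710)/1007202 (q = sqrt(8379839/1510803 + 229/2) = sqrt(362733565/3021606) = sqrt(121781990711710)/1007202 ≈ 10.957)
1/q = 1/(sqrt(121781990711710)/1007202) = 3*sqrt(121781990711710)/362733565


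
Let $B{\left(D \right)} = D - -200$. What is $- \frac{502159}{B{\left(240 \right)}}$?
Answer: $- \frac{502159}{440} \approx -1141.3$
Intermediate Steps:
$B{\left(D \right)} = 200 + D$ ($B{\left(D \right)} = D + 200 = 200 + D$)
$- \frac{502159}{B{\left(240 \right)}} = - \frac{502159}{200 + 240} = - \frac{502159}{440}$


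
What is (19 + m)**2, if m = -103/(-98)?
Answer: 3861225/9604 ≈ 402.04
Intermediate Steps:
m = 103/98 (m = -103*(-1/98) = 103/98 ≈ 1.0510)
(19 + m)**2 = (19 + 103/98)**2 = (1965/98)**2 = 3861225/9604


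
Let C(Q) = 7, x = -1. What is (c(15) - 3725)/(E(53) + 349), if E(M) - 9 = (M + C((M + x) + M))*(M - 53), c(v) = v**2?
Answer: -1750/179 ≈ -9.7765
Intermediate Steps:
E(M) = 9 + (-53 + M)*(7 + M) (E(M) = 9 + (M + 7)*(M - 53) = 9 + (7 + M)*(-53 + M) = 9 + (-53 + M)*(7 + M))
(c(15) - 3725)/(E(53) + 349) = (15**2 - 3725)/((-362 + 53**2 - 46*53) + 349) = (225 - 3725)/((-362 + 2809 - 2438) + 349) = -3500/(9 + 349) = -3500/358 = -3500*1/358 = -1750/179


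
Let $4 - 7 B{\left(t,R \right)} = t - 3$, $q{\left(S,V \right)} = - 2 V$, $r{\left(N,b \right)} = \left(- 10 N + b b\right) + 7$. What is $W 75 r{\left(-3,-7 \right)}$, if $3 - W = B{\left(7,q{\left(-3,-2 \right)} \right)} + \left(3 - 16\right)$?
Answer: $103200$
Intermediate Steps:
$r{\left(N,b \right)} = 7 + b^{2} - 10 N$ ($r{\left(N,b \right)} = \left(- 10 N + b^{2}\right) + 7 = \left(b^{2} - 10 N\right) + 7 = 7 + b^{2} - 10 N$)
$B{\left(t,R \right)} = 1 - \frac{t}{7}$ ($B{\left(t,R \right)} = \frac{4}{7} - \frac{t - 3}{7} = \frac{4}{7} - \frac{-3 + t}{7} = \frac{4}{7} - \left(- \frac{3}{7} + \frac{t}{7}\right) = 1 - \frac{t}{7}$)
$W = 16$ ($W = 3 - \left(\left(1 - 1\right) + \left(3 - 16\right)\right) = 3 - \left(0 - 13\right) = 3 - -13 = 3 + 13 = 16$)
$W 75 r{\left(-3,-7 \right)} = 16 \cdot 75 \left(7 + \left(-7\right)^{2} - -30\right) = 1200 \left(7 + 49 + 30\right) = 1200 \cdot 86 = 103200$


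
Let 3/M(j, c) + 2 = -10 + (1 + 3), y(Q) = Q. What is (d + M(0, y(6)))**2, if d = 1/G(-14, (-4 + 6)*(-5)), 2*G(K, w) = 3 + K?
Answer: 2401/7744 ≈ 0.31005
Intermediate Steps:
G(K, w) = 3/2 + K/2 (G(K, w) = (3 + K)/2 = 3/2 + K/2)
d = -2/11 (d = 1/(3/2 + (1/2)*(-14)) = 1/(3/2 - 7) = 1/(-11/2) = -2/11 ≈ -0.18182)
M(j, c) = -3/8 (M(j, c) = 3/(-2 + (-10 + (1 + 3))) = 3/(-2 + (-10 + 4)) = 3/(-2 - 6) = 3/(-8) = 3*(-1/8) = -3/8)
(d + M(0, y(6)))**2 = (-2/11 - 3/8)**2 = (-49/88)**2 = 2401/7744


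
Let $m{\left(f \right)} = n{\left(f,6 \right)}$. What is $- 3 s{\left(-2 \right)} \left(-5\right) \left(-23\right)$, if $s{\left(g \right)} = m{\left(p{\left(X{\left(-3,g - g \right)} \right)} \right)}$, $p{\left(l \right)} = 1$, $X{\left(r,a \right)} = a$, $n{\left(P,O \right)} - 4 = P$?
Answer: $-1725$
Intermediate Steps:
$n{\left(P,O \right)} = 4 + P$
$m{\left(f \right)} = 4 + f$
$s{\left(g \right)} = 5$ ($s{\left(g \right)} = 4 + 1 = 5$)
$- 3 s{\left(-2 \right)} \left(-5\right) \left(-23\right) = - 3 \cdot 5 \left(-5\right) \left(-23\right) = \left(-3\right) \left(-25\right) \left(-23\right) = 75 \left(-23\right) = -1725$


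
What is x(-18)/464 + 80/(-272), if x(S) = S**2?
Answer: 797/1972 ≈ 0.40416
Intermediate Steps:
x(-18)/464 + 80/(-272) = (-18)**2/464 + 80/(-272) = 324*(1/464) + 80*(-1/272) = 81/116 - 5/17 = 797/1972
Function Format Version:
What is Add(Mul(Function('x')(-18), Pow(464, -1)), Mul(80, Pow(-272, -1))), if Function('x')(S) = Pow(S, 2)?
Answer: Rational(797, 1972) ≈ 0.40416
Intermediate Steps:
Add(Mul(Function('x')(-18), Pow(464, -1)), Mul(80, Pow(-272, -1))) = Add(Mul(Pow(-18, 2), Pow(464, -1)), Mul(80, Pow(-272, -1))) = Add(Mul(324, Rational(1, 464)), Mul(80, Rational(-1, 272))) = Add(Rational(81, 116), Rational(-5, 17)) = Rational(797, 1972)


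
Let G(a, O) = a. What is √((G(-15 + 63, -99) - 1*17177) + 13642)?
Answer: I*√3487 ≈ 59.051*I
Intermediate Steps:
√((G(-15 + 63, -99) - 1*17177) + 13642) = √(((-15 + 63) - 1*17177) + 13642) = √((48 - 17177) + 13642) = √(-17129 + 13642) = √(-3487) = I*√3487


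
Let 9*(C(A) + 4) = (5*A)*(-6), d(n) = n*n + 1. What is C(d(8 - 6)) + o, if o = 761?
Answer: 2221/3 ≈ 740.33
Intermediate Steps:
d(n) = 1 + n**2 (d(n) = n**2 + 1 = 1 + n**2)
C(A) = -4 - 10*A/3 (C(A) = -4 + ((5*A)*(-6))/9 = -4 + (-30*A)/9 = -4 - 10*A/3)
C(d(8 - 6)) + o = (-4 - 10*(1 + (8 - 6)**2)/3) + 761 = (-4 - 10*(1 + 2**2)/3) + 761 = (-4 - 10*(1 + 4)/3) + 761 = (-4 - 10/3*5) + 761 = (-4 - 50/3) + 761 = -62/3 + 761 = 2221/3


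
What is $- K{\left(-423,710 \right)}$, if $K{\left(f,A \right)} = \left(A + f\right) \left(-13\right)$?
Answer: $3731$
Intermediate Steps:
$K{\left(f,A \right)} = - 13 A - 13 f$
$- K{\left(-423,710 \right)} = - (\left(-13\right) 710 - -5499) = - (-9230 + 5499) = \left(-1\right) \left(-3731\right) = 3731$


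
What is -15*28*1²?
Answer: -420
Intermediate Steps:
-15*28*1² = -420*1 = -420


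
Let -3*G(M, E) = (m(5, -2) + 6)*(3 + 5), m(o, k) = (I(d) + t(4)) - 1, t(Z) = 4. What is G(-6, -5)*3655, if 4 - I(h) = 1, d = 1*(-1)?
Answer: -116960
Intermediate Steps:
d = -1
I(h) = 3 (I(h) = 4 - 1*1 = 4 - 1 = 3)
m(o, k) = 6 (m(o, k) = (3 + 4) - 1 = 7 - 1 = 6)
G(M, E) = -32 (G(M, E) = -(6 + 6)*(3 + 5)/3 = -4*8 = -1/3*96 = -32)
G(-6, -5)*3655 = -32*3655 = -116960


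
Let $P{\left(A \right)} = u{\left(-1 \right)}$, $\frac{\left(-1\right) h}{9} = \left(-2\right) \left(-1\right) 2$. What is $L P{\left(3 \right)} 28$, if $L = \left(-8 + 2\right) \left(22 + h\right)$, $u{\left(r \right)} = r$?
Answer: $-2352$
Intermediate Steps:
$h = -36$ ($h = - 9 \left(-2\right) \left(-1\right) 2 = - 9 \cdot 2 \cdot 2 = \left(-9\right) 4 = -36$)
$P{\left(A \right)} = -1$
$L = 84$ ($L = \left(-8 + 2\right) \left(22 - 36\right) = \left(-6\right) \left(-14\right) = 84$)
$L P{\left(3 \right)} 28 = 84 \left(-1\right) 28 = \left(-84\right) 28 = -2352$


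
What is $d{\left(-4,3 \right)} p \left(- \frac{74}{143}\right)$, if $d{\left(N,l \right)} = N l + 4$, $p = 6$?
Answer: $\frac{3552}{143} \approx 24.839$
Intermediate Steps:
$d{\left(N,l \right)} = 4 + N l$
$d{\left(-4,3 \right)} p \left(- \frac{74}{143}\right) = \left(4 - 12\right) 6 \left(- \frac{74}{143}\right) = \left(4 - 12\right) 6 \left(\left(-74\right) \frac{1}{143}\right) = \left(-8\right) 6 \left(- \frac{74}{143}\right) = \left(-48\right) \left(- \frac{74}{143}\right) = \frac{3552}{143}$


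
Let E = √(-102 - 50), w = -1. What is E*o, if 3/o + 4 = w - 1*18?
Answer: -6*I*√38/23 ≈ -1.6081*I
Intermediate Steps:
E = 2*I*√38 (E = √(-152) = 2*I*√38 ≈ 12.329*I)
o = -3/23 (o = 3/(-4 + (-1 - 1*18)) = 3/(-4 + (-1 - 18)) = 3/(-4 - 19) = 3/(-23) = 3*(-1/23) = -3/23 ≈ -0.13043)
E*o = (2*I*√38)*(-3/23) = -6*I*√38/23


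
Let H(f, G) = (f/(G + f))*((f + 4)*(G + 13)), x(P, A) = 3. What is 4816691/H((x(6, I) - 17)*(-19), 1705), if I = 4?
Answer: 351618443/4569880 ≈ 76.943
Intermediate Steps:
H(f, G) = f*(4 + f)*(13 + G)/(G + f) (H(f, G) = (f/(G + f))*((4 + f)*(13 + G)) = f*(4 + f)*(13 + G)/(G + f))
4816691/H((x(6, I) - 17)*(-19), 1705) = 4816691/((((3 - 17)*(-19))*(52 + 4*1705 + 13*((3 - 17)*(-19)) + 1705*((3 - 17)*(-19)))/(1705 + (3 - 17)*(-19)))) = 4816691/(((-14*(-19))*(52 + 6820 + 13*(-14*(-19)) + 1705*(-14*(-19)))/(1705 - 14*(-19)))) = 4816691/((266*(52 + 6820 + 13*266 + 1705*266)/(1705 + 266))) = 4816691/((266*(52 + 6820 + 3458 + 453530)/1971)) = 4816691/((266*(1/1971)*463860)) = 4816691/(4569880/73) = 4816691*(73/4569880) = 351618443/4569880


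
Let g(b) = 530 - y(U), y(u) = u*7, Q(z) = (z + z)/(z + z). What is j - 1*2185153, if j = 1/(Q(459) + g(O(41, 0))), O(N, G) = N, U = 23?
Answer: -808506609/370 ≈ -2.1852e+6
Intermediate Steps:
Q(z) = 1 (Q(z) = (2*z)/((2*z)) = (2*z)*(1/(2*z)) = 1)
y(u) = 7*u
g(b) = 369 (g(b) = 530 - 7*23 = 530 - 1*161 = 530 - 161 = 369)
j = 1/370 (j = 1/(1 + 369) = 1/370 ≈ 0.0027027)
j - 1*2185153 = 1/370 - 1*2185153 = 1/370 - 2185153 = -808506609/370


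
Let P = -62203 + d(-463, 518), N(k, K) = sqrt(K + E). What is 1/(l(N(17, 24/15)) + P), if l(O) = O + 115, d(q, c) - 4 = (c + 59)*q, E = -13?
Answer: -548725/180659475394 - I*sqrt(285)/541978426182 ≈ -3.0373e-6 - 3.1149e-11*I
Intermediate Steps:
d(q, c) = 4 + q*(59 + c) (d(q, c) = 4 + (c + 59)*q = 4 + (59 + c)*q = 4 + q*(59 + c))
N(k, K) = sqrt(-13 + K) (N(k, K) = sqrt(K - 13) = sqrt(-13 + K))
P = -329350 (P = -62203 + (4 + 59*(-463) + 518*(-463)) = -62203 + (4 - 27317 - 239834) = -62203 - 267147 = -329350)
l(O) = 115 + O
1/(l(N(17, 24/15)) + P) = 1/((115 + sqrt(-13 + 24/15)) - 329350) = 1/((115 + sqrt(-13 + 24*(1/15))) - 329350) = 1/((115 + sqrt(-13 + 8/5)) - 329350) = 1/((115 + sqrt(-57/5)) - 329350) = 1/((115 + I*sqrt(285)/5) - 329350) = 1/(-329235 + I*sqrt(285)/5)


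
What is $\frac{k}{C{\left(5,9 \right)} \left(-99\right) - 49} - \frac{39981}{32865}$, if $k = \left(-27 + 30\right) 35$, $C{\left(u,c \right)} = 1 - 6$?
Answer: $- \frac{4793567}{4885930} \approx -0.9811$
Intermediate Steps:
$C{\left(u,c \right)} = -5$ ($C{\left(u,c \right)} = 1 - 6 = -5$)
$k = 105$ ($k = 3 \cdot 35 = 105$)
$\frac{k}{C{\left(5,9 \right)} \left(-99\right) - 49} - \frac{39981}{32865} = \frac{105}{\left(-5\right) \left(-99\right) - 49} - \frac{39981}{32865} = \frac{105}{495 - 49} - \frac{13327}{10955} = \frac{105}{446} - \frac{13327}{10955} = - \frac{4793567}{4885930}$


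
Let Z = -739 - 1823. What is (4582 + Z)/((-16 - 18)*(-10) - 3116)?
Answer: -505/694 ≈ -0.72767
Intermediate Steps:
Z = -2562
(4582 + Z)/((-16 - 18)*(-10) - 3116) = (4582 - 2562)/((-16 - 18)*(-10) - 3116) = 2020/(-34*(-10) - 3116) = 2020/(340 - 3116) = 2020/(-2776) = 2020*(-1/2776) = -505/694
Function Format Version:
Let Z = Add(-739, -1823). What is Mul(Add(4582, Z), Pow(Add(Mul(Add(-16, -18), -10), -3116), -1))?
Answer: Rational(-505, 694) ≈ -0.72767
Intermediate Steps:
Z = -2562
Mul(Add(4582, Z), Pow(Add(Mul(Add(-16, -18), -10), -3116), -1)) = Mul(Add(4582, -2562), Pow(Add(Mul(Add(-16, -18), -10), -3116), -1)) = Mul(2020, Pow(Add(Mul(-34, -10), -3116), -1)) = Mul(2020, Pow(Add(340, -3116), -1)) = Mul(2020, Pow(-2776, -1)) = Mul(2020, Rational(-1, 2776)) = Rational(-505, 694)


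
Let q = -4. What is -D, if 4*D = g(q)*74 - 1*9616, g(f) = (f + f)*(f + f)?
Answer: 1220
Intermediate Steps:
g(f) = 4*f² (g(f) = (2*f)*(2*f) = 4*f²)
D = -1220 (D = ((4*(-4)²)*74 - 1*9616)/4 = ((4*16)*74 - 9616)/4 = (64*74 - 9616)/4 = (4736 - 9616)/4 = (¼)*(-4880) = -1220)
-D = -1*(-1220) = 1220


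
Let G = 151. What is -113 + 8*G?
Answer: 1095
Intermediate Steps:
-113 + 8*G = -113 + 8*151 = -113 + 1208 = 1095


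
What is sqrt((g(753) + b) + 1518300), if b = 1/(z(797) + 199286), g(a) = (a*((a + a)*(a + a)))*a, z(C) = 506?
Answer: sqrt(3208312142517873667783)/49948 ≈ 1.1340e+6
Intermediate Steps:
g(a) = 4*a**4 (g(a) = (a*((2*a)*(2*a)))*a = (a*(4*a**2))*a = (4*a**3)*a = 4*a**4)
b = 1/199792 (b = 1/(506 + 199286) = 1/199792 ≈ 5.0052e-6)
sqrt((g(753) + b) + 1518300) = sqrt((4*753**4 + 1/199792) + 1518300) = sqrt((4*321499206081 + 1/199792) + 1518300) = sqrt((1285996824324 + 1/199792) + 1518300) = sqrt(256931877525340609/199792 + 1518300) = sqrt(256932180869534209/199792) = sqrt(3208312142517873667783)/49948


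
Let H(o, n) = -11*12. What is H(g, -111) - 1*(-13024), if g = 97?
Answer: 12892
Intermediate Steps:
H(o, n) = -132
H(g, -111) - 1*(-13024) = -132 - 1*(-13024) = -132 + 13024 = 12892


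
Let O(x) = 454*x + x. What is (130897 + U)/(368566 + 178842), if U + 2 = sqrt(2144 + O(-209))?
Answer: 130895/547408 + I*sqrt(92951)/547408 ≈ 0.23912 + 0.00055695*I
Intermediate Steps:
O(x) = 455*x
U = -2 + I*sqrt(92951) (U = -2 + sqrt(2144 + 455*(-209)) = -2 + sqrt(2144 - 95095) = -2 + sqrt(-92951) = -2 + I*sqrt(92951) ≈ -2.0 + 304.88*I)
(130897 + U)/(368566 + 178842) = (130897 + (-2 + I*sqrt(92951)))/(368566 + 178842) = (130895 + I*sqrt(92951))/547408 = (130895 + I*sqrt(92951))*(1/547408) = 130895/547408 + I*sqrt(92951)/547408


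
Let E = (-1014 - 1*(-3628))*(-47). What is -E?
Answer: 122858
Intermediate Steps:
E = -122858 (E = (-1014 + 3628)*(-47) = 2614*(-47) = -122858)
-E = -1*(-122858) = 122858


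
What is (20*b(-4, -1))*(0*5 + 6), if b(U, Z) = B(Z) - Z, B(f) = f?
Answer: 0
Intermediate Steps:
b(U, Z) = 0 (b(U, Z) = Z - Z = 0)
(20*b(-4, -1))*(0*5 + 6) = (20*0)*(0*5 + 6) = 0*(0 + 6) = 0*6 = 0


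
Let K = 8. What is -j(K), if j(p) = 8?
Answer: -8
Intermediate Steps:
-j(K) = -1*8 = -8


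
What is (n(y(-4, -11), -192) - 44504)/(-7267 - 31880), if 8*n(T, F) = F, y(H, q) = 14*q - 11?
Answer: 44528/39147 ≈ 1.1375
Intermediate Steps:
y(H, q) = -11 + 14*q
n(T, F) = F/8
(n(y(-4, -11), -192) - 44504)/(-7267 - 31880) = ((⅛)*(-192) - 44504)/(-7267 - 31880) = (-24 - 44504)/(-39147) = -44528*(-1/39147) = 44528/39147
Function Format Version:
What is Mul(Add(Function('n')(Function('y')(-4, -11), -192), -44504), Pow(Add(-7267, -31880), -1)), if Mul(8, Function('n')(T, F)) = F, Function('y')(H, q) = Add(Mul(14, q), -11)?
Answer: Rational(44528, 39147) ≈ 1.1375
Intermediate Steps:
Function('y')(H, q) = Add(-11, Mul(14, q))
Function('n')(T, F) = Mul(Rational(1, 8), F)
Mul(Add(Function('n')(Function('y')(-4, -11), -192), -44504), Pow(Add(-7267, -31880), -1)) = Mul(Add(Mul(Rational(1, 8), -192), -44504), Pow(Add(-7267, -31880), -1)) = Mul(Add(-24, -44504), Pow(-39147, -1)) = Mul(-44528, Rational(-1, 39147)) = Rational(44528, 39147)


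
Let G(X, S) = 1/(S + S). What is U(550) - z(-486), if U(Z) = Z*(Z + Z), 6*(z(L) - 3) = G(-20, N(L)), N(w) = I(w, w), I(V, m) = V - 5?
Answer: 3564642325/5892 ≈ 6.0500e+5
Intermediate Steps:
I(V, m) = -5 + V
N(w) = -5 + w
G(X, S) = 1/(2*S)
z(L) = 3 + 1/(12*(-5 + L)) (z(L) = 3 + (1/(2*(-5 + L)))/6 = 3 + 1/(12*(-5 + L)))
U(Z) = 2*Z² (U(Z) = Z*(2*Z) = 2*Z²)
U(550) - z(-486) = 2*550² - (-179 + 36*(-486))/(12*(-5 - 486)) = 2*302500 - (-179 - 17496)/(12*(-491)) = 605000 - (-1)*(-17675)/(12*491) = 605000 - 1*17675/5892 = 605000 - 17675/5892 = 3564642325/5892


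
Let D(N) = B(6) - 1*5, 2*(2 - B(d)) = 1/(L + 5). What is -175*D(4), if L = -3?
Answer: 2275/4 ≈ 568.75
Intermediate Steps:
B(d) = 7/4 (B(d) = 2 - 1/(2*(-3 + 5)) = 2 - ½/2 = 2 - ½*½ = 2 - ¼ = 7/4)
D(N) = -13/4 (D(N) = 7/4 - 1*5 = 7/4 - 5 = -13/4)
-175*D(4) = -175*(-13/4) = 2275/4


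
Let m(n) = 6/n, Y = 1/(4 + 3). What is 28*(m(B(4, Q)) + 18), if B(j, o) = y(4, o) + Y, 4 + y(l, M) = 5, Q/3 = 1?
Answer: 651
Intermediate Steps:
Y = ⅐ (Y = 1/7 = ⅐ ≈ 0.14286)
Q = 3 (Q = 3*1 = 3)
y(l, M) = 1 (y(l, M) = -4 + 5 = 1)
B(j, o) = 8/7 (B(j, o) = 1 + ⅐ = 8/7)
28*(m(B(4, Q)) + 18) = 28*(6/(8/7) + 18) = 28*(6*(7/8) + 18) = 28*(21/4 + 18) = 28*(93/4) = 651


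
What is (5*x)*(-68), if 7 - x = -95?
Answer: -34680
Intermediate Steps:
x = 102 (x = 7 - 1*(-95) = 7 + 95 = 102)
(5*x)*(-68) = (5*102)*(-68) = 510*(-68) = -34680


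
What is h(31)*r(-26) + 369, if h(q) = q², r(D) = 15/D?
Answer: -4821/26 ≈ -185.42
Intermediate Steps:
h(31)*r(-26) + 369 = 31²*(15/(-26)) + 369 = 961*(15*(-1/26)) + 369 = 961*(-15/26) + 369 = -14415/26 + 369 = -4821/26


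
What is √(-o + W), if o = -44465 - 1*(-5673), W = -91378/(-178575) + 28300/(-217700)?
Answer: √234511752156494855091/77751555 ≈ 196.96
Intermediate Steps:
W = 148393181/388757775 (W = -91378*(-1/178575) + 28300*(-1/217700) = 91378/178575 - 283/2177 = 148393181/388757775 ≈ 0.38171)
o = -38792 (o = -44465 + 5673 = -38792)
√(-o + W) = √(-1*(-38792) + 148393181/388757775) = √(38792 + 148393181/388757775) = √(15080840000981/388757775) = √234511752156494855091/77751555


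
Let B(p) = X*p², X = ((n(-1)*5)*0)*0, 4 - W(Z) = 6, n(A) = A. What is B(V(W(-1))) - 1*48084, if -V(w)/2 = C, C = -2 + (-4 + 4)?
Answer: -48084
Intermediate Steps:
W(Z) = -2 (W(Z) = 4 - 1*6 = 4 - 6 = -2)
C = -2 (C = -2 + 0 = -2)
V(w) = 4 (V(w) = -2*(-2) = 4)
X = 0 (X = (-1*5*0)*0 = -5*0*0 = 0*0 = 0)
B(p) = 0 (B(p) = 0*p² = 0)
B(V(W(-1))) - 1*48084 = 0 - 1*48084 = 0 - 48084 = -48084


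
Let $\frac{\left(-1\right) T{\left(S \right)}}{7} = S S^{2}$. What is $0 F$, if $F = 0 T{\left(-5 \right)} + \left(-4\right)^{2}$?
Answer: $0$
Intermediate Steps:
$T{\left(S \right)} = - 7 S^{3}$ ($T{\left(S \right)} = - 7 S S^{2} = - 7 S^{3}$)
$F = 16$ ($F = 0 \left(- 7 \left(-5\right)^{3}\right) + \left(-4\right)^{2} = 0 \left(\left(-7\right) \left(-125\right)\right) + 16 = 0 \cdot 875 + 16 = 0 + 16 = 16$)
$0 F = 0 \cdot 16 = 0$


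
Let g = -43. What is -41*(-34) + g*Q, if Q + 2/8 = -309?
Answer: 58767/4 ≈ 14692.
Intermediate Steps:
Q = -1237/4 (Q = -1/4 - 309 = -1237/4 ≈ -309.25)
-41*(-34) + g*Q = -41*(-34) - 43*(-1237/4) = 1394 + 53191/4 = 58767/4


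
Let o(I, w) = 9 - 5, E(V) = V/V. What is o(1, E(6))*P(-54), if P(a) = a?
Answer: -216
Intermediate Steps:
E(V) = 1
o(I, w) = 4
o(1, E(6))*P(-54) = 4*(-54) = -216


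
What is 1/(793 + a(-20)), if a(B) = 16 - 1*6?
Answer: 1/803 ≈ 0.0012453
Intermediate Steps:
a(B) = 10 (a(B) = 16 - 6 = 10)
1/(793 + a(-20)) = 1/(793 + 10) = 1/803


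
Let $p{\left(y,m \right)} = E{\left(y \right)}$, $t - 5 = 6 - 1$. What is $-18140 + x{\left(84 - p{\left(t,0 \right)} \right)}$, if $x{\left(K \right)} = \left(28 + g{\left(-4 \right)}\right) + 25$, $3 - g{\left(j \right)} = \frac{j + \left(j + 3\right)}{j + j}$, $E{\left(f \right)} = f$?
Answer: $- \frac{144677}{8} \approx -18085.0$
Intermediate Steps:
$t = 10$ ($t = 5 + \left(6 - 1\right) = 5 + 5 = 10$)
$p{\left(y,m \right)} = y$
$g{\left(j \right)} = 3 - \frac{3 + 2 j}{2 j}$ ($g{\left(j \right)} = 3 - \frac{j + \left(j + 3\right)}{j + j} = 3 - \frac{j + \left(3 + j\right)}{2 j} = 3 - \left(3 + 2 j\right) \frac{1}{2 j} = 3 - \frac{3 + 2 j}{2 j}$)
$x{\left(K \right)} = \frac{443}{8}$ ($x{\left(K \right)} = \left(28 + \left(2 - \frac{3}{2 \left(-4\right)}\right)\right) + 25 = \left(28 + \left(2 - - \frac{3}{8}\right)\right) + 25 = \left(28 + \left(2 + \frac{3}{8}\right)\right) + 25 = \left(28 + \frac{19}{8}\right) + 25 = \frac{243}{8} + 25 = \frac{443}{8}$)
$-18140 + x{\left(84 - p{\left(t,0 \right)} \right)} = -18140 + \frac{443}{8} = - \frac{144677}{8}$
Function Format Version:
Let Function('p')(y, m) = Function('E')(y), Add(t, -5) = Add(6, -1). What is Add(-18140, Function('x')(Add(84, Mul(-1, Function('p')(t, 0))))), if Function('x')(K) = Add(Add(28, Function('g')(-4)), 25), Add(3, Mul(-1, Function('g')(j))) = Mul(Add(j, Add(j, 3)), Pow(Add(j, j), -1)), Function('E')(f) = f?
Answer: Rational(-144677, 8) ≈ -18085.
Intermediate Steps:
t = 10 (t = Add(5, Add(6, -1)) = Add(5, 5) = 10)
Function('p')(y, m) = y
Function('g')(j) = Add(3, Mul(Rational(-1, 2), Pow(j, -1), Add(3, Mul(2, j)))) (Function('g')(j) = Add(3, Mul(-1, Mul(Add(j, Add(j, 3)), Pow(Add(j, j), -1)))) = Add(3, Mul(-1, Mul(Add(j, Add(3, j)), Pow(Mul(2, j), -1)))) = Add(3, Mul(-1, Mul(Add(3, Mul(2, j)), Mul(Rational(1, 2), Pow(j, -1))))) = Add(3, Mul(-1, Mul(Rational(1, 2), Pow(j, -1), Add(3, Mul(2, j))))) = Add(3, Mul(Rational(-1, 2), Pow(j, -1), Add(3, Mul(2, j)))))
Function('x')(K) = Rational(443, 8) (Function('x')(K) = Add(Add(28, Add(2, Mul(Rational(-3, 2), Pow(-4, -1)))), 25) = Add(Add(28, Add(2, Mul(Rational(-3, 2), Rational(-1, 4)))), 25) = Add(Add(28, Add(2, Rational(3, 8))), 25) = Add(Add(28, Rational(19, 8)), 25) = Add(Rational(243, 8), 25) = Rational(443, 8))
Add(-18140, Function('x')(Add(84, Mul(-1, Function('p')(t, 0))))) = Add(-18140, Rational(443, 8)) = Rational(-144677, 8)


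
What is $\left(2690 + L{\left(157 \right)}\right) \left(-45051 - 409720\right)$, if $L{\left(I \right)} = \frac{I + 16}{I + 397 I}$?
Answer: $- \frac{76441326374523}{62486} \approx -1.2233 \cdot 10^{9}$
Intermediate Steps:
$L{\left(I \right)} = \frac{16 + I}{398 I}$
$\left(2690 + L{\left(157 \right)}\right) \left(-45051 - 409720\right) = \left(2690 + \frac{16 + 157}{398 \cdot 157}\right) \left(-45051 - 409720\right) = \left(2690 + \frac{1}{398} \cdot \frac{1}{157} \cdot 173\right) \left(-454771\right) = \left(2690 + \frac{173}{62486}\right) \left(-454771\right) = \frac{168087513}{62486} \left(-454771\right) = - \frac{76441326374523}{62486}$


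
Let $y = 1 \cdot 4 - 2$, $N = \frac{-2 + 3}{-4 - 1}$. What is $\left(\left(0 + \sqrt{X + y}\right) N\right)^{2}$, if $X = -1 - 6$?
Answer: $- \frac{1}{5} \approx -0.2$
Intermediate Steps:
$N = - \frac{1}{5}$ ($N = 1 \frac{1}{-5} = 1 \left(- \frac{1}{5}\right) = - \frac{1}{5} \approx -0.2$)
$X = -7$ ($X = -1 - 6 = -7$)
$y = 2$ ($y = 4 - 2 = 2$)
$\left(\left(0 + \sqrt{X + y}\right) N\right)^{2} = \left(\left(0 + \sqrt{-7 + 2}\right) \left(- \frac{1}{5}\right)\right)^{2} = \left(\left(0 + \sqrt{-5}\right) \left(- \frac{1}{5}\right)\right)^{2} = \left(\left(0 + i \sqrt{5}\right) \left(- \frac{1}{5}\right)\right)^{2} = \left(i \sqrt{5} \left(- \frac{1}{5}\right)\right)^{2} = \left(- \frac{i \sqrt{5}}{5}\right)^{2} = - \frac{1}{5}$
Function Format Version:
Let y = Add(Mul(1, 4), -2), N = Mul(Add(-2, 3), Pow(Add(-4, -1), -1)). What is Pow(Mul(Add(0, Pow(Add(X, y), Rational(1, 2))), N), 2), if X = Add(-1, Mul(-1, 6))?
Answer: Rational(-1, 5) ≈ -0.20000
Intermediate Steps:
N = Rational(-1, 5) (N = Mul(1, Pow(-5, -1)) = Mul(1, Rational(-1, 5)) = Rational(-1, 5) ≈ -0.20000)
X = -7 (X = Add(-1, -6) = -7)
y = 2 (y = Add(4, -2) = 2)
Pow(Mul(Add(0, Pow(Add(X, y), Rational(1, 2))), N), 2) = Pow(Mul(Add(0, Pow(Add(-7, 2), Rational(1, 2))), Rational(-1, 5)), 2) = Pow(Mul(Add(0, Pow(-5, Rational(1, 2))), Rational(-1, 5)), 2) = Pow(Mul(Add(0, Mul(I, Pow(5, Rational(1, 2)))), Rational(-1, 5)), 2) = Pow(Mul(Mul(I, Pow(5, Rational(1, 2))), Rational(-1, 5)), 2) = Pow(Mul(Rational(-1, 5), I, Pow(5, Rational(1, 2))), 2) = Rational(-1, 5)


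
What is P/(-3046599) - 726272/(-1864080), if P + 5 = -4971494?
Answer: 8857971763/4382024895 ≈ 2.0214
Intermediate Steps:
P = -4971499 (P = -5 - 4971494 = -4971499)
P/(-3046599) - 726272/(-1864080) = -4971499/(-3046599) - 726272/(-1864080) = -4971499*(-1/3046599) - 726272*(-1/1864080) = 4971499/3046599 + 45392/116505 = 8857971763/4382024895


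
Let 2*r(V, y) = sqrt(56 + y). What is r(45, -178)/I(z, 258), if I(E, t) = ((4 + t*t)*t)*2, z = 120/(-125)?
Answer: I*sqrt(122)/68698176 ≈ 1.6078e-7*I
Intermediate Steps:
z = -24/25 (z = 120*(-1/125) = -24/25 ≈ -0.96000)
r(V, y) = sqrt(56 + y)/2
I(E, t) = 2*t*(4 + t**2) (I(E, t) = ((4 + t**2)*t)*2 = (t*(4 + t**2))*2 = 2*t*(4 + t**2))
r(45, -178)/I(z, 258) = (sqrt(56 - 178)/2)/((2*258*(4 + 258**2))) = (sqrt(-122)/2)/((2*258*(4 + 66564))) = ((I*sqrt(122))/2)/((2*258*66568)) = (I*sqrt(122)/2)/34349088 = (I*sqrt(122)/2)*(1/34349088) = I*sqrt(122)/68698176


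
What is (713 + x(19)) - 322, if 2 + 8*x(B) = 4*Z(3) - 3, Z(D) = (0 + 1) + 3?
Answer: 3139/8 ≈ 392.38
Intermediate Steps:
Z(D) = 4 (Z(D) = 1 + 3 = 4)
x(B) = 11/8 (x(B) = -¼ + (4*4 - 3)/8 = -¼ + (16 - 3)/8 = -¼ + (⅛)*13 = -¼ + 13/8 = 11/8)
(713 + x(19)) - 322 = (713 + 11/8) - 322 = 5715/8 - 322 = 3139/8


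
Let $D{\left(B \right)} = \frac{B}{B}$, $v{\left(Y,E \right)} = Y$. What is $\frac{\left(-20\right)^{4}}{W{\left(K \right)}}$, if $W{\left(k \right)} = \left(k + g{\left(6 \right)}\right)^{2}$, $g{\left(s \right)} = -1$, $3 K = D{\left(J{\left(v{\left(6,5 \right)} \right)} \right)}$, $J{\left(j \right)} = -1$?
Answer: $360000$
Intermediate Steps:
$D{\left(B \right)} = 1$
$K = \frac{1}{3}$ ($K = \frac{1}{3} \cdot 1 = \frac{1}{3} \approx 0.33333$)
$W{\left(k \right)} = \left(-1 + k\right)^{2}$ ($W{\left(k \right)} = \left(k - 1\right)^{2} = \left(-1 + k\right)^{2}$)
$\frac{\left(-20\right)^{4}}{W{\left(K \right)}} = \frac{\left(-20\right)^{4}}{\left(-1 + \frac{1}{3}\right)^{2}} = \frac{160000}{\left(- \frac{2}{3}\right)^{2}} = \frac{160000}{\frac{4}{9}} = 160000 \cdot \frac{9}{4} = 360000$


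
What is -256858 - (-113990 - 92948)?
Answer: -49920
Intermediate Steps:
-256858 - (-113990 - 92948) = -256858 - 1*(-206938) = -256858 + 206938 = -49920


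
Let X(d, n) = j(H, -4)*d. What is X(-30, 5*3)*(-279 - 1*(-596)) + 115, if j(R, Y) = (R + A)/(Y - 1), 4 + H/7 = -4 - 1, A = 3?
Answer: -114005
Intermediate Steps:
H = -63 (H = -28 + 7*(-4 - 1) = -28 + 7*(-5) = -28 - 35 = -63)
j(R, Y) = (3 + R)/(-1 + Y) (j(R, Y) = (R + 3)/(Y - 1) = (3 + R)/(-1 + Y))
X(d, n) = 12*d (X(d, n) = ((3 - 63)/(-1 - 4))*d = (-60/(-5))*d = (-⅕*(-60))*d = 12*d)
X(-30, 5*3)*(-279 - 1*(-596)) + 115 = (12*(-30))*(-279 - 1*(-596)) + 115 = -360*(-279 + 596) + 115 = -360*317 + 115 = -114120 + 115 = -114005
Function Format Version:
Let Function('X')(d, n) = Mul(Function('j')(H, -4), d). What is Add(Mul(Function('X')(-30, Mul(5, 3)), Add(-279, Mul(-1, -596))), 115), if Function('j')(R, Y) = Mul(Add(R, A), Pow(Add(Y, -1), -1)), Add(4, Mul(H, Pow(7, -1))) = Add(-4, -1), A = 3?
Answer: -114005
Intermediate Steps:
H = -63 (H = Add(-28, Mul(7, Add(-4, -1))) = Add(-28, Mul(7, -5)) = Add(-28, -35) = -63)
Function('j')(R, Y) = Mul(Pow(Add(-1, Y), -1), Add(3, R)) (Function('j')(R, Y) = Mul(Add(R, 3), Pow(Add(Y, -1), -1)) = Mul(Add(3, R), Pow(Add(-1, Y), -1)) = Mul(Pow(Add(-1, Y), -1), Add(3, R)))
Function('X')(d, n) = Mul(12, d) (Function('X')(d, n) = Mul(Mul(Pow(Add(-1, -4), -1), Add(3, -63)), d) = Mul(Mul(Pow(-5, -1), -60), d) = Mul(Mul(Rational(-1, 5), -60), d) = Mul(12, d))
Add(Mul(Function('X')(-30, Mul(5, 3)), Add(-279, Mul(-1, -596))), 115) = Add(Mul(Mul(12, -30), Add(-279, Mul(-1, -596))), 115) = Add(Mul(-360, Add(-279, 596)), 115) = Add(Mul(-360, 317), 115) = Add(-114120, 115) = -114005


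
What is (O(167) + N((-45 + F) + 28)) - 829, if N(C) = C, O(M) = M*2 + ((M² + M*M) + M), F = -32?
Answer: 55401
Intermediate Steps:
O(M) = 2*M² + 3*M (O(M) = 2*M + ((M² + M²) + M) = 2*M + (2*M² + M) = 2*M + (M + 2*M²) = 2*M² + 3*M)
(O(167) + N((-45 + F) + 28)) - 829 = (167*(3 + 2*167) + ((-45 - 32) + 28)) - 829 = (167*(3 + 334) + (-77 + 28)) - 829 = (167*337 - 49) - 829 = (56279 - 49) - 829 = 56230 - 829 = 55401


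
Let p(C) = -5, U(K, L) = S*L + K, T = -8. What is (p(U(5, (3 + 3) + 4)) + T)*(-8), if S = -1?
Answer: 104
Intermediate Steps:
U(K, L) = K - L (U(K, L) = -L + K = K - L)
(p(U(5, (3 + 3) + 4)) + T)*(-8) = (-5 - 8)*(-8) = -13*(-8) = 104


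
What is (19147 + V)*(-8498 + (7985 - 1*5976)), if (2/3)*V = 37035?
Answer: -969450111/2 ≈ -4.8473e+8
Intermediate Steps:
V = 111105/2 (V = (3/2)*37035 = 111105/2 ≈ 55553.)
(19147 + V)*(-8498 + (7985 - 1*5976)) = (19147 + 111105/2)*(-8498 + (7985 - 1*5976)) = 149399*(-8498 + (7985 - 5976))/2 = 149399*(-8498 + 2009)/2 = (149399/2)*(-6489) = -969450111/2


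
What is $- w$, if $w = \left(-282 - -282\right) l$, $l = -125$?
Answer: $0$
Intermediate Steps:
$w = 0$ ($w = \left(-282 - -282\right) \left(-125\right) = \left(-282 + 282\right) \left(-125\right) = 0 \left(-125\right) = 0$)
$- w = \left(-1\right) 0 = 0$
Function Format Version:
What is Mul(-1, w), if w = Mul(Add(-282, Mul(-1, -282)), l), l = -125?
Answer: 0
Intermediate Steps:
w = 0 (w = Mul(Add(-282, Mul(-1, -282)), -125) = Mul(Add(-282, 282), -125) = Mul(0, -125) = 0)
Mul(-1, w) = Mul(-1, 0) = 0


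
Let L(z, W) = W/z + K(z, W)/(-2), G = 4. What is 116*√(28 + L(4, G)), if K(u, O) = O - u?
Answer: 116*√29 ≈ 624.68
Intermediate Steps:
L(z, W) = z/2 - W/2 + W/z (L(z, W) = W/z + (W - z)/(-2) = W/z + (W - z)*(-½) = W/z + (z/2 - W/2) = z/2 - W/2 + W/z)
116*√(28 + L(4, G)) = 116*√(28 + (4 + (½)*4*(4 - 1*4))/4) = 116*√(28 + (4 + (½)*4*(4 - 4))/4) = 116*√(28 + (4 + (½)*4*0)/4) = 116*√(28 + (4 + 0)/4) = 116*√(28 + (¼)*4) = 116*√(28 + 1) = 116*√29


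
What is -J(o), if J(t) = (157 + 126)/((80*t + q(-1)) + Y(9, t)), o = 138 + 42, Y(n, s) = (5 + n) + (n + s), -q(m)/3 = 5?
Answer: -283/14588 ≈ -0.019399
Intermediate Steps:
q(m) = -15 (q(m) = -3*5 = -15)
Y(n, s) = 5 + s + 2*n
o = 180
J(t) = 283/(8 + 81*t) (J(t) = (157 + 126)/((80*t - 15) + (5 + t + 2*9)) = 283/((-15 + 80*t) + (5 + t + 18)) = 283/((-15 + 80*t) + (23 + t)) = 283/(8 + 81*t))
-J(o) = -283/(8 + 81*180) = -283/(8 + 14580) = -283/14588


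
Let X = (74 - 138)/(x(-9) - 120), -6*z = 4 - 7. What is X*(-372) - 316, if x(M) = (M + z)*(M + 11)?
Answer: -67100/137 ≈ -489.78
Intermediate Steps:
z = 1/2 (z = -(4 - 7)/6 = -1/6*(-3) = 1/2 ≈ 0.50000)
x(M) = (1/2 + M)*(11 + M) (x(M) = (M + 1/2)*(M + 11) = (1/2 + M)*(11 + M))
X = 64/137 (X = (74 - 138)/((11/2 + (-9)**2 + (23/2)*(-9)) - 120) = -64/((11/2 + 81 - 207/2) - 120) = -64/(-17 - 120) = -64/(-137) = -64*(-1/137) = 64/137 ≈ 0.46715)
X*(-372) - 316 = (64/137)*(-372) - 316 = -23808/137 - 316 = -67100/137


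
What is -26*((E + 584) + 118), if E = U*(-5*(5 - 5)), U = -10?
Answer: -18252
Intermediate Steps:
E = 0 (E = -(-50)*(5 - 5) = -(-50)*0 = -10*0 = 0)
-26*((E + 584) + 118) = -26*((0 + 584) + 118) = -26*(584 + 118) = -26*702 = -18252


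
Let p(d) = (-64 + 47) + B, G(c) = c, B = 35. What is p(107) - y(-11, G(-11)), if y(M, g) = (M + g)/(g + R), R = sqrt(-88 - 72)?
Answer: 4816/281 - 88*I*sqrt(10)/281 ≈ 17.139 - 0.99032*I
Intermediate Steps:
R = 4*I*sqrt(10) (R = sqrt(-160) = 4*I*sqrt(10) ≈ 12.649*I)
p(d) = 18 (p(d) = (-64 + 47) + 35 = -17 + 35 = 18)
y(M, g) = (M + g)/(g + 4*I*sqrt(10))
p(107) - y(-11, G(-11)) = 18 - (-11 - 11)/(-11 + 4*I*sqrt(10)) = 18 - (-22)/(-11 + 4*I*sqrt(10)) = 18 + 22/(-11 + 4*I*sqrt(10))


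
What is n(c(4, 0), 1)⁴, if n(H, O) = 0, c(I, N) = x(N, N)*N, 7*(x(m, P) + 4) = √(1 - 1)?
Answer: 0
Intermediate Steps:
x(m, P) = -4 (x(m, P) = -4 + √(1 - 1)/7 = -4 + √0/7 = -4 + (⅐)*0 = -4 + 0 = -4)
c(I, N) = -4*N
n(c(4, 0), 1)⁴ = 0⁴ = 0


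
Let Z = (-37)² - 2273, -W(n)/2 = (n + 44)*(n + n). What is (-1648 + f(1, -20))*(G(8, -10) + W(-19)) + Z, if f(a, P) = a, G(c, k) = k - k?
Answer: -3130204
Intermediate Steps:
G(c, k) = 0
W(n) = -4*n*(44 + n) (W(n) = -2*(n + 44)*(n + n) = -2*(44 + n)*2*n = -4*n*(44 + n))
Z = -904 (Z = 1369 - 2273 = -904)
(-1648 + f(1, -20))*(G(8, -10) + W(-19)) + Z = (-1648 + 1)*(0 - 4*(-19)*(44 - 19)) - 904 = -1647*(0 - 4*(-19)*25) - 904 = -1647*(0 + 1900) - 904 = -1647*1900 - 904 = -3129300 - 904 = -3130204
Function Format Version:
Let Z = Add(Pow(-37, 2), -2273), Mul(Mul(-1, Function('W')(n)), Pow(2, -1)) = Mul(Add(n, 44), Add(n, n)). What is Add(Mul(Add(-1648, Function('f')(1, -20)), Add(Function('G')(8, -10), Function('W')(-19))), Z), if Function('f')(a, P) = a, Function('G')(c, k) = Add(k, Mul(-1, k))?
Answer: -3130204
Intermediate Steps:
Function('G')(c, k) = 0
Function('W')(n) = Mul(-4, n, Add(44, n)) (Function('W')(n) = Mul(-2, Mul(Add(n, 44), Add(n, n))) = Mul(-2, Mul(Add(44, n), Mul(2, n))) = Mul(-2, Mul(2, n, Add(44, n))) = Mul(-4, n, Add(44, n)))
Z = -904 (Z = Add(1369, -2273) = -904)
Add(Mul(Add(-1648, Function('f')(1, -20)), Add(Function('G')(8, -10), Function('W')(-19))), Z) = Add(Mul(Add(-1648, 1), Add(0, Mul(-4, -19, Add(44, -19)))), -904) = Add(Mul(-1647, Add(0, Mul(-4, -19, 25))), -904) = Add(Mul(-1647, Add(0, 1900)), -904) = Add(Mul(-1647, 1900), -904) = Add(-3129300, -904) = -3130204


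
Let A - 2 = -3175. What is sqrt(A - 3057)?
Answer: I*sqrt(6230) ≈ 78.93*I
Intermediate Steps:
A = -3173 (A = 2 - 3175 = -3173)
sqrt(A - 3057) = sqrt(-3173 - 3057) = sqrt(-6230) = I*sqrt(6230)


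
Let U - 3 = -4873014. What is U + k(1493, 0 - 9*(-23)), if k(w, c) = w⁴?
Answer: 4968654571390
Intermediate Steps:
U = -4873011 (U = 3 - 4873014 = -4873011)
U + k(1493, 0 - 9*(-23)) = -4873011 + 1493⁴ = -4873011 + 4968659444401 = 4968654571390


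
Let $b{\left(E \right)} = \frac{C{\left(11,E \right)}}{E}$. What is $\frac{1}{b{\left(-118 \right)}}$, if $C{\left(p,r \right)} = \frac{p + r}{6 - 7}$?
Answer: $- \frac{118}{107} \approx -1.1028$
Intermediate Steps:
$C{\left(p,r \right)} = - p - r$ ($C{\left(p,r \right)} = \frac{p + r}{-1} = \left(p + r\right) \left(-1\right) = - p - r$)
$b{\left(E \right)} = \frac{-11 - E}{E}$ ($b{\left(E \right)} = \frac{\left(-1\right) 11 - E}{E} = \frac{-11 - E}{E}$)
$\frac{1}{b{\left(-118 \right)}} = \frac{1}{\frac{1}{-118} \left(-11 - -118\right)} = \frac{1}{\left(- \frac{1}{118}\right) \left(-11 + 118\right)} = \frac{1}{\left(- \frac{1}{118}\right) 107} = \frac{1}{- \frac{107}{118}} = - \frac{118}{107}$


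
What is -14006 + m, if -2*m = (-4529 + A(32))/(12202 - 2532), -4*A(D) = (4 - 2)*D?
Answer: -54174299/3868 ≈ -14006.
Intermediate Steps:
A(D) = -D/2 (A(D) = -(4 - 2)*D/4 = -D/2)
m = 909/3868 (m = -(-4529 - 1/2*32)/(2*(12202 - 2532)) = -(-4529 - 16)/(2*9670) = -(-4545)/(2*9670) = -1/2*(-909/1934) = 909/3868 ≈ 0.23501)
-14006 + m = -14006 + 909/3868 = -54174299/3868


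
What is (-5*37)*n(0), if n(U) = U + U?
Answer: 0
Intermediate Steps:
n(U) = 2*U
(-5*37)*n(0) = (-5*37)*(2*0) = -185*0 = 0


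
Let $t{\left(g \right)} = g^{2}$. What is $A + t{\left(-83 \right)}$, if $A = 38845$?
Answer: $45734$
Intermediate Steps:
$A + t{\left(-83 \right)} = 38845 + \left(-83\right)^{2} = 38845 + 6889 = 45734$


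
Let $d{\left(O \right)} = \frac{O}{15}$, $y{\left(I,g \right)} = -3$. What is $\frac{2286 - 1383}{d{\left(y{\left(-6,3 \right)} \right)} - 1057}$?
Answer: $- \frac{1505}{1762} \approx -0.85414$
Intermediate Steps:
$d{\left(O \right)} = \frac{O}{15}$ ($d{\left(O \right)} = O \frac{1}{15} = \frac{O}{15}$)
$\frac{2286 - 1383}{d{\left(y{\left(-6,3 \right)} \right)} - 1057} = \frac{2286 - 1383}{\frac{1}{15} \left(-3\right) - 1057} = \frac{903}{- \frac{1}{5} - 1057} = \frac{903}{- \frac{5286}{5}} = 903 \left(- \frac{5}{5286}\right) = - \frac{1505}{1762}$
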